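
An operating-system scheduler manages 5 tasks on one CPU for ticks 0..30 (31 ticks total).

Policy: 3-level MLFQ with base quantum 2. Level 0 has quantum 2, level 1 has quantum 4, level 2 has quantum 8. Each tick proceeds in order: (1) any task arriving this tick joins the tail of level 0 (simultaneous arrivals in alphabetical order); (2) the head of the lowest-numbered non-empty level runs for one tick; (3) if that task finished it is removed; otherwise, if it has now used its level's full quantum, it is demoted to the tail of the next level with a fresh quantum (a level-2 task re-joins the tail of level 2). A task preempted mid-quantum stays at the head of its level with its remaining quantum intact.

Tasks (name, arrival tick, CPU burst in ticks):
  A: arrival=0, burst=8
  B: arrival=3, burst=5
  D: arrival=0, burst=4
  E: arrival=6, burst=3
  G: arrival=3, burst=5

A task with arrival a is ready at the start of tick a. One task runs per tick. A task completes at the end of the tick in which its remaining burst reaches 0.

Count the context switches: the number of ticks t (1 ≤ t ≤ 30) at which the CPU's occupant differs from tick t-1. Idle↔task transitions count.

context switches = 11

t=0: L0/L1/L2 = AD/-/- → run A
t=1: L0/L1/L2 = AD/-/- → run A
t=2: L0/L1/L2 = D/A/- → run D
t=3: L0/L1/L2 = DBG/A/- → run D
t=4: L0/L1/L2 = BG/AD/- → run B
t=5: L0/L1/L2 = BG/AD/- → run B
t=6: L0/L1/L2 = GE/ADB/- → run G
t=7: L0/L1/L2 = GE/ADB/- → run G
t=8: L0/L1/L2 = E/ADBG/- → run E
t=9: L0/L1/L2 = E/ADBG/- → run E
t=10: L0/L1/L2 = -/ADBGE/- → run A
t=11: L0/L1/L2 = -/ADBGE/- → run A
t=12: L0/L1/L2 = -/ADBGE/- → run A
t=13: L0/L1/L2 = -/ADBGE/- → run A
t=14: L0/L1/L2 = -/DBGE/A → run D
t=15: L0/L1/L2 = -/DBGE/A → run D
t=16: L0/L1/L2 = -/BGE/A → run B
t=17: L0/L1/L2 = -/BGE/A → run B
t=18: L0/L1/L2 = -/BGE/A → run B
t=19: L0/L1/L2 = -/GE/A → run G
t=20: L0/L1/L2 = -/GE/A → run G
t=21: L0/L1/L2 = -/GE/A → run G
t=22: L0/L1/L2 = -/E/A → run E
t=23: L0/L1/L2 = -/-/A → run A
t=24: L0/L1/L2 = -/-/A → run A
t=25: (idle)
t=26: (idle)
t=27: (idle)
t=28: (idle)
t=29: (idle)
t=30: (idle)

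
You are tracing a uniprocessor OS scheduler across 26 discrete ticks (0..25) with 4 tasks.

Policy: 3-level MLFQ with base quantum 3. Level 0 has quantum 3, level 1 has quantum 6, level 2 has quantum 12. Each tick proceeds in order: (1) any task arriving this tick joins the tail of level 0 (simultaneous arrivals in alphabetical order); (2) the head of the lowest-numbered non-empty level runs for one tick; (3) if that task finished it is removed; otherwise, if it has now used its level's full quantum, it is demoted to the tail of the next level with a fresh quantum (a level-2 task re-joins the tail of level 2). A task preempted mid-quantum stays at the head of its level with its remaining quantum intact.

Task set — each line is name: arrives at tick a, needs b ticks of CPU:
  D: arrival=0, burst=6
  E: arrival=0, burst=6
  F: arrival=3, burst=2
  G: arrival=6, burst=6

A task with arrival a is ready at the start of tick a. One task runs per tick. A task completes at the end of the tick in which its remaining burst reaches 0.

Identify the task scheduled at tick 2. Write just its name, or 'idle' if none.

running at tick 2 = D

t=0: L0/L1/L2 = DE/-/- → run D
t=1: L0/L1/L2 = DE/-/- → run D
t=2: L0/L1/L2 = DE/-/- → run D
t=3: L0/L1/L2 = EF/D/- → run E
t=4: L0/L1/L2 = EF/D/- → run E
t=5: L0/L1/L2 = EF/D/- → run E
t=6: L0/L1/L2 = FG/DE/- → run F
t=7: L0/L1/L2 = FG/DE/- → run F
t=8: L0/L1/L2 = G/DE/- → run G
t=9: L0/L1/L2 = G/DE/- → run G
t=10: L0/L1/L2 = G/DE/- → run G
t=11: L0/L1/L2 = -/DEG/- → run D
t=12: L0/L1/L2 = -/DEG/- → run D
t=13: L0/L1/L2 = -/DEG/- → run D
t=14: L0/L1/L2 = -/EG/- → run E
t=15: L0/L1/L2 = -/EG/- → run E
t=16: L0/L1/L2 = -/EG/- → run E
t=17: L0/L1/L2 = -/G/- → run G
t=18: L0/L1/L2 = -/G/- → run G
t=19: L0/L1/L2 = -/G/- → run G
t=20: (idle)
t=21: (idle)
t=22: (idle)
t=23: (idle)
t=24: (idle)
t=25: (idle)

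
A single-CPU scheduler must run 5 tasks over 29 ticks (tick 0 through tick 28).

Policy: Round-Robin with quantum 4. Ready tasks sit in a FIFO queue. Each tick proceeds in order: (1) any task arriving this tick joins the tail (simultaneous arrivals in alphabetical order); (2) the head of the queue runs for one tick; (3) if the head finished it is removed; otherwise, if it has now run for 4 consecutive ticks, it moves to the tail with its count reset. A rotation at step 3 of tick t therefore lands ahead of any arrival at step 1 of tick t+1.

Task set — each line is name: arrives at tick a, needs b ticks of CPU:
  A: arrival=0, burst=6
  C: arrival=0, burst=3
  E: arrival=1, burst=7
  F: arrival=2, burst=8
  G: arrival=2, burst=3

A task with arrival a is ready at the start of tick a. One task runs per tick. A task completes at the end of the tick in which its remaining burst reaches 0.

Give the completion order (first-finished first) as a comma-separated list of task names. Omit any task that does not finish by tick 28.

t=0: queue=[A,C] q_used=0 → run A
t=1: queue=[A,C,E] q_used=1 → run A
t=2: queue=[A,C,E,F,G] q_used=2 → run A
t=3: queue=[A,C,E,F,G] q_used=3 → run A
t=4: queue=[C,E,F,G,A] q_used=0 → run C
t=5: queue=[C,E,F,G,A] q_used=1 → run C
t=6: queue=[C,E,F,G,A] q_used=2 → run C
t=7: queue=[E,F,G,A] q_used=0 → run E
t=8: queue=[E,F,G,A] q_used=1 → run E
t=9: queue=[E,F,G,A] q_used=2 → run E
t=10: queue=[E,F,G,A] q_used=3 → run E
t=11: queue=[F,G,A,E] q_used=0 → run F
t=12: queue=[F,G,A,E] q_used=1 → run F
t=13: queue=[F,G,A,E] q_used=2 → run F
t=14: queue=[F,G,A,E] q_used=3 → run F
t=15: queue=[G,A,E,F] q_used=0 → run G
t=16: queue=[G,A,E,F] q_used=1 → run G
t=17: queue=[G,A,E,F] q_used=2 → run G
t=18: queue=[A,E,F] q_used=0 → run A
t=19: queue=[A,E,F] q_used=1 → run A
t=20: queue=[E,F] q_used=0 → run E
t=21: queue=[E,F] q_used=1 → run E
t=22: queue=[E,F] q_used=2 → run E
t=23: queue=[F] q_used=0 → run F
t=24: queue=[F] q_used=1 → run F
t=25: queue=[F] q_used=2 → run F
t=26: queue=[F] q_used=3 → run F
t=27: (idle)
t=28: (idle)

completion order = C, G, A, E, F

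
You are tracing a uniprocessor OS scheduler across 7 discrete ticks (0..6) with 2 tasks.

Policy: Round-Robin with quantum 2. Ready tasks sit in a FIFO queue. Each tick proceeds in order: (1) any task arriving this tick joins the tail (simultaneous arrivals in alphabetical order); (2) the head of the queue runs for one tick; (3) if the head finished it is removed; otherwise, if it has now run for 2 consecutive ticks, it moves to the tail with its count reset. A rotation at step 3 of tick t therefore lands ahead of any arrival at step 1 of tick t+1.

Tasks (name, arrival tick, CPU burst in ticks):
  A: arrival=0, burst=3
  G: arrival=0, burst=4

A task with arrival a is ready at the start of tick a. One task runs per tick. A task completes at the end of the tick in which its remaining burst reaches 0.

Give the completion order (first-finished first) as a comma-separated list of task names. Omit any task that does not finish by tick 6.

completion order = A, G

t=0: queue=[A,G] q_used=0 → run A
t=1: queue=[A,G] q_used=1 → run A
t=2: queue=[G,A] q_used=0 → run G
t=3: queue=[G,A] q_used=1 → run G
t=4: queue=[A,G] q_used=0 → run A
t=5: queue=[G] q_used=0 → run G
t=6: queue=[G] q_used=1 → run G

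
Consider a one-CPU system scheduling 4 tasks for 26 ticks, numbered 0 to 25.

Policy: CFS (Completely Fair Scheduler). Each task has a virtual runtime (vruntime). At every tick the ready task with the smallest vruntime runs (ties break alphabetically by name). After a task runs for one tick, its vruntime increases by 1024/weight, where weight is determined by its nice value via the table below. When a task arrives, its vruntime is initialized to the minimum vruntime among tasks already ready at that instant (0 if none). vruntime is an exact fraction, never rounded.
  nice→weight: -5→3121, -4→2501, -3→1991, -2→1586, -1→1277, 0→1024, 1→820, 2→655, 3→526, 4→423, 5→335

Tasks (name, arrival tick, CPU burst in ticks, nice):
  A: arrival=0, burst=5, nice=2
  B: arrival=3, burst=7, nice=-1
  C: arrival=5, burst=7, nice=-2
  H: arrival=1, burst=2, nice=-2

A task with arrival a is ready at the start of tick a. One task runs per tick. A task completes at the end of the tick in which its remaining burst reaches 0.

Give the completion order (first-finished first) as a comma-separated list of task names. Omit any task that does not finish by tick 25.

completion order = H, A, C, B

t=0: vr[A=0] → run A
t=1: vr[A=1024/655 H=1024/655] → run A
t=2: vr[A=2048/655 H=1024/655] → run H
t=3: vr[A=2048/655 B=1147392/519415 H=1147392/519415] → run B
t=4: vr[A=2048/655 B=1997100544/663292955 H=1147392/519415] → run H
t=5: vr[A=2048/655 B=1997100544/663292955 C=1997100544/663292955] → run B
t=6: vr[A=2048/655 B=2528981504/663292955 C=1997100544/663292955] → run C
t=7: vr[A=2048/655 B=2528981504/663292955 C=2425355264/663292955] → run A
t=8: vr[A=3072/655 B=2528981504/663292955 C=2425355264/663292955] → run C
t=9: vr[A=3072/655 B=2528981504/663292955 C=2853609984/663292955] → run B
t=10: vr[A=3072/655 B=3060862464/663292955 C=2853609984/663292955] → run C
t=11: vr[A=3072/655 B=3060862464/663292955 C=3281864704/663292955] → run B
t=12: vr[A=3072/655 B=3592743424/663292955 C=3281864704/663292955] → run A
t=13: vr[A=4096/655 B=3592743424/663292955 C=3281864704/663292955] → run C
t=14: vr[A=4096/655 B=3592743424/663292955 C=3710119424/663292955] → run B
t=15: vr[A=4096/655 B=4124624384/663292955 C=3710119424/663292955] → run C
t=16: vr[A=4096/655 B=4124624384/663292955 C=4138374144/663292955] → run B
t=17: vr[A=4096/655 B=4656505344/663292955 C=4138374144/663292955] → run C
t=18: vr[A=4096/655 B=4656505344/663292955 C=4566628864/663292955] → run A
t=19: vr[B=4656505344/663292955 C=4566628864/663292955] → run C
t=20: vr[B=4656505344/663292955] → run B
t=21: (idle)
t=22: (idle)
t=23: (idle)
t=24: (idle)
t=25: (idle)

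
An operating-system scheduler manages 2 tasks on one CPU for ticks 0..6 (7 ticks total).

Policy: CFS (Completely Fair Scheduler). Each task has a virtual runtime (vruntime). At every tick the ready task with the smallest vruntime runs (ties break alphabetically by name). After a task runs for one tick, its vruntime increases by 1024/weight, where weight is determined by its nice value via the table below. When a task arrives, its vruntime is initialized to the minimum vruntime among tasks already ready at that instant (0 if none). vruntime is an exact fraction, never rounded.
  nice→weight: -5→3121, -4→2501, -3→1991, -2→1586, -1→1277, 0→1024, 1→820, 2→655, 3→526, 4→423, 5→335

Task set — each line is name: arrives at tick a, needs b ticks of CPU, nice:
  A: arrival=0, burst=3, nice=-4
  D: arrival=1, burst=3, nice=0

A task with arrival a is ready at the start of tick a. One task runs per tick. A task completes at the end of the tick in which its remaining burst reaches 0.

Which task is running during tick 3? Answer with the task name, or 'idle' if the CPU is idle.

t=0: vr[A=0] → run A
t=1: vr[A=1024/2501 D=1024/2501] → run A
t=2: vr[A=2048/2501 D=1024/2501] → run D
t=3: vr[A=2048/2501 D=3525/2501] → run A
t=4: vr[D=3525/2501] → run D
t=5: vr[D=6026/2501] → run D
t=6: (idle)

running at tick 3 = A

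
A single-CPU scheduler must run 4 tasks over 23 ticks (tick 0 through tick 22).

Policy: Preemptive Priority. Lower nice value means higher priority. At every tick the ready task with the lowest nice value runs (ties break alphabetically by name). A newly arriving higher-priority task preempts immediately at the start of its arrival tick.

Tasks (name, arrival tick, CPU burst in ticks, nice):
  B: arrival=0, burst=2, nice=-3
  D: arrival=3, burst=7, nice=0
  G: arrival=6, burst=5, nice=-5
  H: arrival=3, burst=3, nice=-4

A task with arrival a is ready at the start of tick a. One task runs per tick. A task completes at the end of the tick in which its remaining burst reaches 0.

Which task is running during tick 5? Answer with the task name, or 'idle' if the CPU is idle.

running at tick 5 = H

t=0: ready={B} → run B
t=1: ready={B} → run B
t=2: (idle)
t=3: ready={D,H} → run H
t=4: ready={D,H} → run H
t=5: ready={D,H} → run H
t=6: ready={D,G} → run G
t=7: ready={D,G} → run G
t=8: ready={D,G} → run G
t=9: ready={D,G} → run G
t=10: ready={D,G} → run G
t=11: ready={D} → run D
t=12: ready={D} → run D
t=13: ready={D} → run D
t=14: ready={D} → run D
t=15: ready={D} → run D
t=16: ready={D} → run D
t=17: ready={D} → run D
t=18: (idle)
t=19: (idle)
t=20: (idle)
t=21: (idle)
t=22: (idle)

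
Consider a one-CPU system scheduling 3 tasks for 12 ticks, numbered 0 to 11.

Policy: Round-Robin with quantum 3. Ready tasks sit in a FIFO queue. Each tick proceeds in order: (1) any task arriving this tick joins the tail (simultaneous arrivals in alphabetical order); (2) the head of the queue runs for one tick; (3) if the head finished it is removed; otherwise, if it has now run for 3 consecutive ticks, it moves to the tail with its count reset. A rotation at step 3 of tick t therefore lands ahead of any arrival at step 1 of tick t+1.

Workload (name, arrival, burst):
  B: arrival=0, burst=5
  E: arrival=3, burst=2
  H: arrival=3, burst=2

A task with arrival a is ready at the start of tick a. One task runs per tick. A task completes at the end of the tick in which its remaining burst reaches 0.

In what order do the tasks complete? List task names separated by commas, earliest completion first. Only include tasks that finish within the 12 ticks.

t=0: queue=[B] q_used=0 → run B
t=1: queue=[B] q_used=1 → run B
t=2: queue=[B] q_used=2 → run B
t=3: queue=[B,E,H] q_used=0 → run B
t=4: queue=[B,E,H] q_used=1 → run B
t=5: queue=[E,H] q_used=0 → run E
t=6: queue=[E,H] q_used=1 → run E
t=7: queue=[H] q_used=0 → run H
t=8: queue=[H] q_used=1 → run H
t=9: (idle)
t=10: (idle)
t=11: (idle)

completion order = B, E, H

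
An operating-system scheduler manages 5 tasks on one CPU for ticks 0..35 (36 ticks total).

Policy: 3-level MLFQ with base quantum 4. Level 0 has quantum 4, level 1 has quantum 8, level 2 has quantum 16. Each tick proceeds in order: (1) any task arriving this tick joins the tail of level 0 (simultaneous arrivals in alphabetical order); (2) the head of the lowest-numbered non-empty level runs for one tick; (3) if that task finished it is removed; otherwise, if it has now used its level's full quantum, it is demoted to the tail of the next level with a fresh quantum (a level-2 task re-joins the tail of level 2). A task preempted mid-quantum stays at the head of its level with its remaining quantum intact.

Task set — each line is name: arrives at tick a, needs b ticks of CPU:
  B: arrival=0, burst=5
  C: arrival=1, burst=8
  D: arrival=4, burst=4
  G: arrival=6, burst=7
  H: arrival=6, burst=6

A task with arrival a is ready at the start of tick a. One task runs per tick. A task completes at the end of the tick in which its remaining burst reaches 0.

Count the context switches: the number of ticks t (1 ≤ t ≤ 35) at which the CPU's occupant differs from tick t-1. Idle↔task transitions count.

t=0: L0/L1/L2 = B/-/- → run B
t=1: L0/L1/L2 = BC/-/- → run B
t=2: L0/L1/L2 = BC/-/- → run B
t=3: L0/L1/L2 = BC/-/- → run B
t=4: L0/L1/L2 = CD/B/- → run C
t=5: L0/L1/L2 = CD/B/- → run C
t=6: L0/L1/L2 = CDGH/B/- → run C
t=7: L0/L1/L2 = CDGH/B/- → run C
t=8: L0/L1/L2 = DGH/BC/- → run D
t=9: L0/L1/L2 = DGH/BC/- → run D
t=10: L0/L1/L2 = DGH/BC/- → run D
t=11: L0/L1/L2 = DGH/BC/- → run D
t=12: L0/L1/L2 = GH/BC/- → run G
t=13: L0/L1/L2 = GH/BC/- → run G
t=14: L0/L1/L2 = GH/BC/- → run G
t=15: L0/L1/L2 = GH/BC/- → run G
t=16: L0/L1/L2 = H/BCG/- → run H
t=17: L0/L1/L2 = H/BCG/- → run H
t=18: L0/L1/L2 = H/BCG/- → run H
t=19: L0/L1/L2 = H/BCG/- → run H
t=20: L0/L1/L2 = -/BCGH/- → run B
t=21: L0/L1/L2 = -/CGH/- → run C
t=22: L0/L1/L2 = -/CGH/- → run C
t=23: L0/L1/L2 = -/CGH/- → run C
t=24: L0/L1/L2 = -/CGH/- → run C
t=25: L0/L1/L2 = -/GH/- → run G
t=26: L0/L1/L2 = -/GH/- → run G
t=27: L0/L1/L2 = -/GH/- → run G
t=28: L0/L1/L2 = -/H/- → run H
t=29: L0/L1/L2 = -/H/- → run H
t=30: (idle)
t=31: (idle)
t=32: (idle)
t=33: (idle)
t=34: (idle)
t=35: (idle)

context switches = 9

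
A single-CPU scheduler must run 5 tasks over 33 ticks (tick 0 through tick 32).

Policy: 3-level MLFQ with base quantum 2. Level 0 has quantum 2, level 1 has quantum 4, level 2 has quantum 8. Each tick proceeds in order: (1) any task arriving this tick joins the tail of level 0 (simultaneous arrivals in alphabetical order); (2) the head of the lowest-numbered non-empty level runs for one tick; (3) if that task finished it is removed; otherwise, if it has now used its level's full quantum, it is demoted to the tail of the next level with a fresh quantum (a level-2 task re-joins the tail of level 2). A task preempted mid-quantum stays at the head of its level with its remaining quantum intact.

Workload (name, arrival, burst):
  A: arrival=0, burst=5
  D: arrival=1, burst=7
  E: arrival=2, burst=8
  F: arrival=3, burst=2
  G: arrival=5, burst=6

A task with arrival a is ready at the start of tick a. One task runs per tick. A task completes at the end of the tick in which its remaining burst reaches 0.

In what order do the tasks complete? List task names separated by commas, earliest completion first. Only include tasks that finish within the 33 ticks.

t=0: L0/L1/L2 = A/-/- → run A
t=1: L0/L1/L2 = AD/-/- → run A
t=2: L0/L1/L2 = DE/A/- → run D
t=3: L0/L1/L2 = DEF/A/- → run D
t=4: L0/L1/L2 = EF/AD/- → run E
t=5: L0/L1/L2 = EFG/AD/- → run E
t=6: L0/L1/L2 = FG/ADE/- → run F
t=7: L0/L1/L2 = FG/ADE/- → run F
t=8: L0/L1/L2 = G/ADE/- → run G
t=9: L0/L1/L2 = G/ADE/- → run G
t=10: L0/L1/L2 = -/ADEG/- → run A
t=11: L0/L1/L2 = -/ADEG/- → run A
t=12: L0/L1/L2 = -/ADEG/- → run A
t=13: L0/L1/L2 = -/DEG/- → run D
t=14: L0/L1/L2 = -/DEG/- → run D
t=15: L0/L1/L2 = -/DEG/- → run D
t=16: L0/L1/L2 = -/DEG/- → run D
t=17: L0/L1/L2 = -/EG/D → run E
t=18: L0/L1/L2 = -/EG/D → run E
t=19: L0/L1/L2 = -/EG/D → run E
t=20: L0/L1/L2 = -/EG/D → run E
t=21: L0/L1/L2 = -/G/DE → run G
t=22: L0/L1/L2 = -/G/DE → run G
t=23: L0/L1/L2 = -/G/DE → run G
t=24: L0/L1/L2 = -/G/DE → run G
t=25: L0/L1/L2 = -/-/DE → run D
t=26: L0/L1/L2 = -/-/E → run E
t=27: L0/L1/L2 = -/-/E → run E
t=28: (idle)
t=29: (idle)
t=30: (idle)
t=31: (idle)
t=32: (idle)

completion order = F, A, G, D, E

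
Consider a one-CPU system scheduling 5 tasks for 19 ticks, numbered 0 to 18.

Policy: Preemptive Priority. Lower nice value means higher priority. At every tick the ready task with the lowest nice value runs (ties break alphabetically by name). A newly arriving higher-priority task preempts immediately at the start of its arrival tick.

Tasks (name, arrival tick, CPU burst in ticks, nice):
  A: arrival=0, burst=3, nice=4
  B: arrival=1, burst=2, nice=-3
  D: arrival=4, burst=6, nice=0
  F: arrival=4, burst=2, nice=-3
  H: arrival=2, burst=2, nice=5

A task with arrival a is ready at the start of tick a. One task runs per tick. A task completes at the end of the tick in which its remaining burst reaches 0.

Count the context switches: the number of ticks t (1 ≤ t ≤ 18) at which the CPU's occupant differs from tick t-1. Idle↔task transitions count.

context switches = 7

t=0: ready={A} → run A
t=1: ready={A,B} → run B
t=2: ready={A,B,H} → run B
t=3: ready={A,H} → run A
t=4: ready={A,D,F,H} → run F
t=5: ready={A,D,F,H} → run F
t=6: ready={A,D,H} → run D
t=7: ready={A,D,H} → run D
t=8: ready={A,D,H} → run D
t=9: ready={A,D,H} → run D
t=10: ready={A,D,H} → run D
t=11: ready={A,D,H} → run D
t=12: ready={A,H} → run A
t=13: ready={H} → run H
t=14: ready={H} → run H
t=15: (idle)
t=16: (idle)
t=17: (idle)
t=18: (idle)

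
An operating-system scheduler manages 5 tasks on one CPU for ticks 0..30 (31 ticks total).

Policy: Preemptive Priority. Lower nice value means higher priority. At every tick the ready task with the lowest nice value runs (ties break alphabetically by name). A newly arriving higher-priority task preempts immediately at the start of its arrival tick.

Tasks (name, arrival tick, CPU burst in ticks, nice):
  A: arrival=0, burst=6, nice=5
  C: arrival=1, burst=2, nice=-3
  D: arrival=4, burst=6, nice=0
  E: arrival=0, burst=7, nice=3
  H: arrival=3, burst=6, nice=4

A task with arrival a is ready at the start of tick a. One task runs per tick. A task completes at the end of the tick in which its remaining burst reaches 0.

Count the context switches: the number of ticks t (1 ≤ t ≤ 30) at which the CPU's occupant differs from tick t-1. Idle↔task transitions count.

context switches = 7

t=0: ready={A,E} → run E
t=1: ready={A,C,E} → run C
t=2: ready={A,C,E} → run C
t=3: ready={A,E,H} → run E
t=4: ready={A,D,E,H} → run D
t=5: ready={A,D,E,H} → run D
t=6: ready={A,D,E,H} → run D
t=7: ready={A,D,E,H} → run D
t=8: ready={A,D,E,H} → run D
t=9: ready={A,D,E,H} → run D
t=10: ready={A,E,H} → run E
t=11: ready={A,E,H} → run E
t=12: ready={A,E,H} → run E
t=13: ready={A,E,H} → run E
t=14: ready={A,E,H} → run E
t=15: ready={A,H} → run H
t=16: ready={A,H} → run H
t=17: ready={A,H} → run H
t=18: ready={A,H} → run H
t=19: ready={A,H} → run H
t=20: ready={A,H} → run H
t=21: ready={A} → run A
t=22: ready={A} → run A
t=23: ready={A} → run A
t=24: ready={A} → run A
t=25: ready={A} → run A
t=26: ready={A} → run A
t=27: (idle)
t=28: (idle)
t=29: (idle)
t=30: (idle)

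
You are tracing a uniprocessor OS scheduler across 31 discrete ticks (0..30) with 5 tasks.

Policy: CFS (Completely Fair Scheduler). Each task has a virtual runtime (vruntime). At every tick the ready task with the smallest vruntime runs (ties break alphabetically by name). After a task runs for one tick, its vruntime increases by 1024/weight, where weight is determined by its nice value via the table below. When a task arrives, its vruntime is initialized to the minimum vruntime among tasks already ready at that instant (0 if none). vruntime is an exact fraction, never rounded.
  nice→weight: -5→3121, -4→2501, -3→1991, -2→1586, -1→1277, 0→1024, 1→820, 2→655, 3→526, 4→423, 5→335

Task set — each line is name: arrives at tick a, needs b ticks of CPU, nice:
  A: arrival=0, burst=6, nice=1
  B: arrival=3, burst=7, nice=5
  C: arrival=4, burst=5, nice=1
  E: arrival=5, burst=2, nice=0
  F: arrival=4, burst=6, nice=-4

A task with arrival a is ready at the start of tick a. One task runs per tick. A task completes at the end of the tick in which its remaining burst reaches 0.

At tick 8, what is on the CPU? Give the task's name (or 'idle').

running at tick 8 = F

t=0: vr[A=0] → run A
t=1: vr[A=256/205] → run A
t=2: vr[A=512/205] → run A
t=3: vr[A=768/205 B=768/205] → run A
t=4: vr[A=1024/205 B=768/205 C=768/205 F=768/205] → run B
t=5: vr[A=1024/205 B=18688/2747 C=768/205 E=768/205 F=768/205] → run C
t=6: vr[A=1024/205 B=18688/2747 C=1024/205 E=768/205 F=768/205] → run E
t=7: vr[A=1024/205 B=18688/2747 C=1024/205 E=973/205 F=768/205] → run F
t=8: vr[A=1024/205 B=18688/2747 C=1024/205 E=973/205 F=51968/12505] → run F
t=9: vr[A=1024/205 B=18688/2747 C=1024/205 E=973/205 F=57088/12505] → run F
t=10: vr[A=1024/205 B=18688/2747 C=1024/205 E=973/205 F=62208/12505] → run E
t=11: vr[A=1024/205 B=18688/2747 C=1024/205 F=62208/12505] → run F
t=12: vr[A=1024/205 B=18688/2747 C=1024/205 F=67328/12505] → run A
t=13: vr[A=256/41 B=18688/2747 C=1024/205 F=67328/12505] → run C
t=14: vr[A=256/41 B=18688/2747 C=256/41 F=67328/12505] → run F
t=15: vr[A=256/41 B=18688/2747 C=256/41 F=72448/12505] → run F
t=16: vr[A=256/41 B=18688/2747 C=256/41] → run A
t=17: vr[B=18688/2747 C=256/41] → run C
t=18: vr[B=18688/2747 C=1536/205] → run B
t=19: vr[B=135424/13735 C=1536/205] → run C
t=20: vr[B=135424/13735 C=1792/205] → run C
t=21: vr[B=135424/13735] → run B
t=22: vr[B=177408/13735] → run B
t=23: vr[B=219392/13735] → run B
t=24: vr[B=261376/13735] → run B
t=25: vr[B=60672/2747] → run B
t=26: (idle)
t=27: (idle)
t=28: (idle)
t=29: (idle)
t=30: (idle)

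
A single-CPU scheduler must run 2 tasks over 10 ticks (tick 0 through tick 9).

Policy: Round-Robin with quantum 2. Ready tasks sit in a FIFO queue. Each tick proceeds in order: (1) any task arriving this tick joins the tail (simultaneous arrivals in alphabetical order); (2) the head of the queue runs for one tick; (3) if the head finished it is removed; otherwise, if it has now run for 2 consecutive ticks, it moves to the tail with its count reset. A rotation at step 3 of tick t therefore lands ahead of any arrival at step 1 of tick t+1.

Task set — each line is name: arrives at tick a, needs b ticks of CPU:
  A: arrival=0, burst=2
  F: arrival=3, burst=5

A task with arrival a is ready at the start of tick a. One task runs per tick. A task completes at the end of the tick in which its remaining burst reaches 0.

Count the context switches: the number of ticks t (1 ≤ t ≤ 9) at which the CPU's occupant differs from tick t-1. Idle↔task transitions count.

context switches = 3

t=0: queue=[A] q_used=0 → run A
t=1: queue=[A] q_used=1 → run A
t=2: (idle)
t=3: queue=[F] q_used=0 → run F
t=4: queue=[F] q_used=1 → run F
t=5: queue=[F] q_used=0 → run F
t=6: queue=[F] q_used=1 → run F
t=7: queue=[F] q_used=0 → run F
t=8: (idle)
t=9: (idle)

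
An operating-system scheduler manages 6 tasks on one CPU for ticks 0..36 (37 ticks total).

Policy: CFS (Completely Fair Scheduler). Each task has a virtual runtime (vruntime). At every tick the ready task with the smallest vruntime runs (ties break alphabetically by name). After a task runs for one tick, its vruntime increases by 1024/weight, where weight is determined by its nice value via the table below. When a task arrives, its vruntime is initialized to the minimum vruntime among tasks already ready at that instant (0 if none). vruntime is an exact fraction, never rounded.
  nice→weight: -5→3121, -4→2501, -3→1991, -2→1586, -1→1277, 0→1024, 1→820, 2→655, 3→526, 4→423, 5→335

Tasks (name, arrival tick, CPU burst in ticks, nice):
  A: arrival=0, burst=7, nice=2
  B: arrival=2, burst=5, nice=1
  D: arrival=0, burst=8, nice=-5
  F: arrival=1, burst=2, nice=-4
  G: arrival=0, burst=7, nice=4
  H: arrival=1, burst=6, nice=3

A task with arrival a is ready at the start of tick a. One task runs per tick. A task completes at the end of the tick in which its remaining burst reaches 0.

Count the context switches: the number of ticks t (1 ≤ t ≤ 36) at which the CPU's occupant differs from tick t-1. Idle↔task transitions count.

t=0: vr[A=0 D=0 G=0] → run A
t=1: vr[A=1024/655 D=0 F=0 G=0 H=0] → run D
t=2: vr[A=1024/655 B=0 D=1024/3121 F=0 G=0 H=0] → run B
t=3: vr[A=1024/655 B=256/205 D=1024/3121 F=0 G=0 H=0] → run F
t=4: vr[A=1024/655 B=256/205 D=1024/3121 F=1024/2501 G=0 H=0] → run G
t=5: vr[A=1024/655 B=256/205 D=1024/3121 F=1024/2501 G=1024/423 H=0] → run H
t=6: vr[A=1024/655 B=256/205 D=1024/3121 F=1024/2501 G=1024/423 H=512/263] → run D
t=7: vr[A=1024/655 B=256/205 D=2048/3121 F=1024/2501 G=1024/423 H=512/263] → run F
t=8: vr[A=1024/655 B=256/205 D=2048/3121 G=1024/423 H=512/263] → run D
t=9: vr[A=1024/655 B=256/205 D=3072/3121 G=1024/423 H=512/263] → run D
t=10: vr[A=1024/655 B=256/205 D=4096/3121 G=1024/423 H=512/263] → run B
t=11: vr[A=1024/655 B=512/205 D=4096/3121 G=1024/423 H=512/263] → run D
t=12: vr[A=1024/655 B=512/205 D=5120/3121 G=1024/423 H=512/263] → run A
t=13: vr[A=2048/655 B=512/205 D=5120/3121 G=1024/423 H=512/263] → run D
t=14: vr[A=2048/655 B=512/205 D=6144/3121 G=1024/423 H=512/263] → run H
t=15: vr[A=2048/655 B=512/205 D=6144/3121 G=1024/423 H=1024/263] → run D
t=16: vr[A=2048/655 B=512/205 D=7168/3121 G=1024/423 H=1024/263] → run D
t=17: vr[A=2048/655 B=512/205 G=1024/423 H=1024/263] → run G
t=18: vr[A=2048/655 B=512/205 G=2048/423 H=1024/263] → run B
t=19: vr[A=2048/655 B=768/205 G=2048/423 H=1024/263] → run A
t=20: vr[A=3072/655 B=768/205 G=2048/423 H=1024/263] → run B
t=21: vr[A=3072/655 B=1024/205 G=2048/423 H=1024/263] → run H
t=22: vr[A=3072/655 B=1024/205 G=2048/423 H=1536/263] → run A
t=23: vr[A=4096/655 B=1024/205 G=2048/423 H=1536/263] → run G
t=24: vr[A=4096/655 B=1024/205 G=1024/141 H=1536/263] → run B
t=25: vr[A=4096/655 G=1024/141 H=1536/263] → run H
t=26: vr[A=4096/655 G=1024/141 H=2048/263] → run A
t=27: vr[A=1024/131 G=1024/141 H=2048/263] → run G
t=28: vr[A=1024/131 G=4096/423 H=2048/263] → run H
t=29: vr[A=1024/131 G=4096/423 H=2560/263] → run A
t=30: vr[A=6144/655 G=4096/423 H=2560/263] → run A
t=31: vr[G=4096/423 H=2560/263] → run G
t=32: vr[G=5120/423 H=2560/263] → run H
t=33: vr[G=5120/423] → run G
t=34: vr[G=2048/141] → run G
t=35: (idle)
t=36: (idle)

context switches = 31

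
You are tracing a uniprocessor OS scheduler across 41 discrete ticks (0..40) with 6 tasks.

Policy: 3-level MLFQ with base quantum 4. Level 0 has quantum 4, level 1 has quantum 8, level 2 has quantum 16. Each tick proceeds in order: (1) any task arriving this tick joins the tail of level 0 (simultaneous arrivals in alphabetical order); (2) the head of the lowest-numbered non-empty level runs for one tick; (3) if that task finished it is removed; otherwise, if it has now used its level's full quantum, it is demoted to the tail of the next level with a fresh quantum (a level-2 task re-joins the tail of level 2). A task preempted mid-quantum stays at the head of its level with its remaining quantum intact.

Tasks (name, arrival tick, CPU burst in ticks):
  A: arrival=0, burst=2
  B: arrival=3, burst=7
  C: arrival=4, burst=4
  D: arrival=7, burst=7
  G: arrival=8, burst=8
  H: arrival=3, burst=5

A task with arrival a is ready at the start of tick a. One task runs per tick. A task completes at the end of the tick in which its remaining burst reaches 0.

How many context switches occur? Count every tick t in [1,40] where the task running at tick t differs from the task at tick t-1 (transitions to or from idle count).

context switches = 11

t=0: L0/L1/L2 = A/-/- → run A
t=1: L0/L1/L2 = A/-/- → run A
t=2: (idle)
t=3: L0/L1/L2 = BH/-/- → run B
t=4: L0/L1/L2 = BHC/-/- → run B
t=5: L0/L1/L2 = BHC/-/- → run B
t=6: L0/L1/L2 = BHC/-/- → run B
t=7: L0/L1/L2 = HCD/B/- → run H
t=8: L0/L1/L2 = HCDG/B/- → run H
t=9: L0/L1/L2 = HCDG/B/- → run H
t=10: L0/L1/L2 = HCDG/B/- → run H
t=11: L0/L1/L2 = CDG/BH/- → run C
t=12: L0/L1/L2 = CDG/BH/- → run C
t=13: L0/L1/L2 = CDG/BH/- → run C
t=14: L0/L1/L2 = CDG/BH/- → run C
t=15: L0/L1/L2 = DG/BH/- → run D
t=16: L0/L1/L2 = DG/BH/- → run D
t=17: L0/L1/L2 = DG/BH/- → run D
t=18: L0/L1/L2 = DG/BH/- → run D
t=19: L0/L1/L2 = G/BHD/- → run G
t=20: L0/L1/L2 = G/BHD/- → run G
t=21: L0/L1/L2 = G/BHD/- → run G
t=22: L0/L1/L2 = G/BHD/- → run G
t=23: L0/L1/L2 = -/BHDG/- → run B
t=24: L0/L1/L2 = -/BHDG/- → run B
t=25: L0/L1/L2 = -/BHDG/- → run B
t=26: L0/L1/L2 = -/HDG/- → run H
t=27: L0/L1/L2 = -/DG/- → run D
t=28: L0/L1/L2 = -/DG/- → run D
t=29: L0/L1/L2 = -/DG/- → run D
t=30: L0/L1/L2 = -/G/- → run G
t=31: L0/L1/L2 = -/G/- → run G
t=32: L0/L1/L2 = -/G/- → run G
t=33: L0/L1/L2 = -/G/- → run G
t=34: (idle)
t=35: (idle)
t=36: (idle)
t=37: (idle)
t=38: (idle)
t=39: (idle)
t=40: (idle)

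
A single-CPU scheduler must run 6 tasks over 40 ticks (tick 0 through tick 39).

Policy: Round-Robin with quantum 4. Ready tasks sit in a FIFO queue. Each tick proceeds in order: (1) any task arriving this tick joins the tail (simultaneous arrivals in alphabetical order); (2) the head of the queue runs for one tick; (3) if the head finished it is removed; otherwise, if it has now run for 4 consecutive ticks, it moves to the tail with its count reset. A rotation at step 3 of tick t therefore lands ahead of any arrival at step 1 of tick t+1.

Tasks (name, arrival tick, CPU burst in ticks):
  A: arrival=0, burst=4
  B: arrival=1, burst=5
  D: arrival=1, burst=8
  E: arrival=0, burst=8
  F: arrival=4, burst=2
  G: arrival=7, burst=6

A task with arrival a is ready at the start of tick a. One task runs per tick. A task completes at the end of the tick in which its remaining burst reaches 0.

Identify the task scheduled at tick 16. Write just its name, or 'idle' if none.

running at tick 16 = F

t=0: queue=[A,E] q_used=0 → run A
t=1: queue=[A,E,B,D] q_used=1 → run A
t=2: queue=[A,E,B,D] q_used=2 → run A
t=3: queue=[A,E,B,D] q_used=3 → run A
t=4: queue=[E,B,D,F] q_used=0 → run E
t=5: queue=[E,B,D,F] q_used=1 → run E
t=6: queue=[E,B,D,F] q_used=2 → run E
t=7: queue=[E,B,D,F,G] q_used=3 → run E
t=8: queue=[B,D,F,G,E] q_used=0 → run B
t=9: queue=[B,D,F,G,E] q_used=1 → run B
t=10: queue=[B,D,F,G,E] q_used=2 → run B
t=11: queue=[B,D,F,G,E] q_used=3 → run B
t=12: queue=[D,F,G,E,B] q_used=0 → run D
t=13: queue=[D,F,G,E,B] q_used=1 → run D
t=14: queue=[D,F,G,E,B] q_used=2 → run D
t=15: queue=[D,F,G,E,B] q_used=3 → run D
t=16: queue=[F,G,E,B,D] q_used=0 → run F
t=17: queue=[F,G,E,B,D] q_used=1 → run F
t=18: queue=[G,E,B,D] q_used=0 → run G
t=19: queue=[G,E,B,D] q_used=1 → run G
t=20: queue=[G,E,B,D] q_used=2 → run G
t=21: queue=[G,E,B,D] q_used=3 → run G
t=22: queue=[E,B,D,G] q_used=0 → run E
t=23: queue=[E,B,D,G] q_used=1 → run E
t=24: queue=[E,B,D,G] q_used=2 → run E
t=25: queue=[E,B,D,G] q_used=3 → run E
t=26: queue=[B,D,G] q_used=0 → run B
t=27: queue=[D,G] q_used=0 → run D
t=28: queue=[D,G] q_used=1 → run D
t=29: queue=[D,G] q_used=2 → run D
t=30: queue=[D,G] q_used=3 → run D
t=31: queue=[G] q_used=0 → run G
t=32: queue=[G] q_used=1 → run G
t=33: (idle)
t=34: (idle)
t=35: (idle)
t=36: (idle)
t=37: (idle)
t=38: (idle)
t=39: (idle)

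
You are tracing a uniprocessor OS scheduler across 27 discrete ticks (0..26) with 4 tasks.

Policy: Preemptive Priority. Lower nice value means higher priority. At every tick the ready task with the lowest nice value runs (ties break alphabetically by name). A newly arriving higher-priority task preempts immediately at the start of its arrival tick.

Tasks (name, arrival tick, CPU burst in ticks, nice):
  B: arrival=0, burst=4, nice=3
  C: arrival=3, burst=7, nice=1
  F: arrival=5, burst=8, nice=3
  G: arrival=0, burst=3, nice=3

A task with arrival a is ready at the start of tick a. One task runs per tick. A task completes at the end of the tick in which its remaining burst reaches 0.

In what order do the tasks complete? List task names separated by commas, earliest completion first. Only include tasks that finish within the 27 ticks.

completion order = C, B, F, G

t=0: ready={B,G} → run B
t=1: ready={B,G} → run B
t=2: ready={B,G} → run B
t=3: ready={B,C,G} → run C
t=4: ready={B,C,G} → run C
t=5: ready={B,C,F,G} → run C
t=6: ready={B,C,F,G} → run C
t=7: ready={B,C,F,G} → run C
t=8: ready={B,C,F,G} → run C
t=9: ready={B,C,F,G} → run C
t=10: ready={B,F,G} → run B
t=11: ready={F,G} → run F
t=12: ready={F,G} → run F
t=13: ready={F,G} → run F
t=14: ready={F,G} → run F
t=15: ready={F,G} → run F
t=16: ready={F,G} → run F
t=17: ready={F,G} → run F
t=18: ready={F,G} → run F
t=19: ready={G} → run G
t=20: ready={G} → run G
t=21: ready={G} → run G
t=22: (idle)
t=23: (idle)
t=24: (idle)
t=25: (idle)
t=26: (idle)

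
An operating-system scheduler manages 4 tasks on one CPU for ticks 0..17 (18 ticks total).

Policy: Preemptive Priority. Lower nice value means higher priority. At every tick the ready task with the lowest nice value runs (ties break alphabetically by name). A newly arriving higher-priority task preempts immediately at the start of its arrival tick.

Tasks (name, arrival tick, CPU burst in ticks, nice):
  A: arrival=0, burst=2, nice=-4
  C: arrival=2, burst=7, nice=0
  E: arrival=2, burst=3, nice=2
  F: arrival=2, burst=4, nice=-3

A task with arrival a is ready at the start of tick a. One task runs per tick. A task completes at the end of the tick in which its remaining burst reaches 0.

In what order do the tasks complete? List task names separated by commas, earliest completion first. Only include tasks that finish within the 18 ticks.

t=0: ready={A} → run A
t=1: ready={A} → run A
t=2: ready={C,E,F} → run F
t=3: ready={C,E,F} → run F
t=4: ready={C,E,F} → run F
t=5: ready={C,E,F} → run F
t=6: ready={C,E} → run C
t=7: ready={C,E} → run C
t=8: ready={C,E} → run C
t=9: ready={C,E} → run C
t=10: ready={C,E} → run C
t=11: ready={C,E} → run C
t=12: ready={C,E} → run C
t=13: ready={E} → run E
t=14: ready={E} → run E
t=15: ready={E} → run E
t=16: (idle)
t=17: (idle)

completion order = A, F, C, E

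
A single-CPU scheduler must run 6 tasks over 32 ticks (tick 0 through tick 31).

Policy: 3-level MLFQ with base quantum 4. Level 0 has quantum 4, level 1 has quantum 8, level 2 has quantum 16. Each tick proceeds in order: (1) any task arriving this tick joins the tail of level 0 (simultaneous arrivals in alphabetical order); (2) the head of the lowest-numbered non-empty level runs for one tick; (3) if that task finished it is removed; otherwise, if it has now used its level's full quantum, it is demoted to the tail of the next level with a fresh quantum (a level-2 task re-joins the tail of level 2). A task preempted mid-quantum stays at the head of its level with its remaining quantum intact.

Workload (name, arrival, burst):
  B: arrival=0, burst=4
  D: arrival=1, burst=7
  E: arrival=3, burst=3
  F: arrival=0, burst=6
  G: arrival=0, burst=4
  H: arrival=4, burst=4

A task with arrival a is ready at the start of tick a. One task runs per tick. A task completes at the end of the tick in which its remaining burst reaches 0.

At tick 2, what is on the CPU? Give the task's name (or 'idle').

running at tick 2 = B

t=0: L0/L1/L2 = BFG/-/- → run B
t=1: L0/L1/L2 = BFGD/-/- → run B
t=2: L0/L1/L2 = BFGD/-/- → run B
t=3: L0/L1/L2 = BFGDE/-/- → run B
t=4: L0/L1/L2 = FGDEH/-/- → run F
t=5: L0/L1/L2 = FGDEH/-/- → run F
t=6: L0/L1/L2 = FGDEH/-/- → run F
t=7: L0/L1/L2 = FGDEH/-/- → run F
t=8: L0/L1/L2 = GDEH/F/- → run G
t=9: L0/L1/L2 = GDEH/F/- → run G
t=10: L0/L1/L2 = GDEH/F/- → run G
t=11: L0/L1/L2 = GDEH/F/- → run G
t=12: L0/L1/L2 = DEH/F/- → run D
t=13: L0/L1/L2 = DEH/F/- → run D
t=14: L0/L1/L2 = DEH/F/- → run D
t=15: L0/L1/L2 = DEH/F/- → run D
t=16: L0/L1/L2 = EH/FD/- → run E
t=17: L0/L1/L2 = EH/FD/- → run E
t=18: L0/L1/L2 = EH/FD/- → run E
t=19: L0/L1/L2 = H/FD/- → run H
t=20: L0/L1/L2 = H/FD/- → run H
t=21: L0/L1/L2 = H/FD/- → run H
t=22: L0/L1/L2 = H/FD/- → run H
t=23: L0/L1/L2 = -/FD/- → run F
t=24: L0/L1/L2 = -/FD/- → run F
t=25: L0/L1/L2 = -/D/- → run D
t=26: L0/L1/L2 = -/D/- → run D
t=27: L0/L1/L2 = -/D/- → run D
t=28: (idle)
t=29: (idle)
t=30: (idle)
t=31: (idle)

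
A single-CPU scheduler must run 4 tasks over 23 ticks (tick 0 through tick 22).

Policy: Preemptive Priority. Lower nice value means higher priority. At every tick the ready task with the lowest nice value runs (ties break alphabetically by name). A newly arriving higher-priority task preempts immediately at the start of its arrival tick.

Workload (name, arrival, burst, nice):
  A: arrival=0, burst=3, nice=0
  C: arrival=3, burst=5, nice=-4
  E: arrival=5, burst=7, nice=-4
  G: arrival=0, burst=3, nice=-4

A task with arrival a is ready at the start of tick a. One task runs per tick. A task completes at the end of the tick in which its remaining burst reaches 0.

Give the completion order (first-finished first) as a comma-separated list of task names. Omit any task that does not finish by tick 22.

t=0: ready={A,G} → run G
t=1: ready={A,G} → run G
t=2: ready={A,G} → run G
t=3: ready={A,C} → run C
t=4: ready={A,C} → run C
t=5: ready={A,C,E} → run C
t=6: ready={A,C,E} → run C
t=7: ready={A,C,E} → run C
t=8: ready={A,E} → run E
t=9: ready={A,E} → run E
t=10: ready={A,E} → run E
t=11: ready={A,E} → run E
t=12: ready={A,E} → run E
t=13: ready={A,E} → run E
t=14: ready={A,E} → run E
t=15: ready={A} → run A
t=16: ready={A} → run A
t=17: ready={A} → run A
t=18: (idle)
t=19: (idle)
t=20: (idle)
t=21: (idle)
t=22: (idle)

completion order = G, C, E, A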